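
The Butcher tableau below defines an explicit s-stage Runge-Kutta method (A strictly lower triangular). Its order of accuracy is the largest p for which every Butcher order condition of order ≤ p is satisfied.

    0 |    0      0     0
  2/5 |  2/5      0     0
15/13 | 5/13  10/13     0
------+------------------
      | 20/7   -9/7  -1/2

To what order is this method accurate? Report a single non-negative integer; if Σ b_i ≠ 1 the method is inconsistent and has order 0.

0

b = (20/7, -9/7, -1/2)
c = (0, 2/5, 15/13)
Ac = (0, 0, 4/13)
Σ b_i: 20/7·1 + (-9/7)·1 + (-1/2)·1 = 15/14 ≠ 1 ⇒ order 0.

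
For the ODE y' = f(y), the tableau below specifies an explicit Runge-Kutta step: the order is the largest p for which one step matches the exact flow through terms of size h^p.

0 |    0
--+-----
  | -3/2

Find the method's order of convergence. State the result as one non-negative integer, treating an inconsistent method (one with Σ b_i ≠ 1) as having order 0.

0

b = (-3/2)
c = (0)
Σ b_i: (-3/2)·1 = -3/2 ≠ 1 ⇒ order 0.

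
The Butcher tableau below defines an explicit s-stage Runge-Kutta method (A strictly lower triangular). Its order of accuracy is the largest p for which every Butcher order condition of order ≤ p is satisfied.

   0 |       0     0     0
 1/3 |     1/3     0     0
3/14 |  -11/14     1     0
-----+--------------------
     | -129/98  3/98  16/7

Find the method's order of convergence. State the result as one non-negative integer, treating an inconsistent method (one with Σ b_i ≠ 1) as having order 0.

2

b = (-129/98, 3/98, 16/7)
c = (0, 1/3, 3/14)
Ac = (0, 0, 1/3)
Σ b_i: (-129/98)·1 + 3/98·1 + 16/7·1 = 1 ✓
b·c: 3/98·1/3 + 16/7·3/14 = 1/2 ✓
b·c²: 3/98·1/9 + 16/7·9/196 = 223/2058 ≠ 1/3 ⇒ order 2.
b·Ac: 16/7·1/3 = 16/21 ≠ 1/6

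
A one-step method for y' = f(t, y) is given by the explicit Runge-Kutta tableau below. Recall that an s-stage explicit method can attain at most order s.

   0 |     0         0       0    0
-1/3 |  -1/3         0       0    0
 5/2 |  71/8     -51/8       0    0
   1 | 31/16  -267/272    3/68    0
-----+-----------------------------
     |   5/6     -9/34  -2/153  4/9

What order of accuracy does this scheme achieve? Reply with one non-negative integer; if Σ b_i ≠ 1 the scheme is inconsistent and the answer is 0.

b = (5/6, -9/34, -2/153, 4/9)
c = (0, -1/3, 5/2, 1)
Ac = (0, 0, 17/8, 7/16)
Σ b_i: 5/6·1 + (-9/34)·1 + (-2/153)·1 + 4/9·1 = 1 ✓
b·c: (-9/34)·(-1/3) + (-2/153)·5/2 + 4/9·1 = 1/2 ✓
b·c²: (-9/34)·1/9 + (-2/153)·25/4 + 4/9·1 = 1/3 ✓
b·Ac: (-2/153)·17/8 + 4/9·7/16 = 1/6 ✓
b·c³: (-9/34)·(-1/27) + (-2/153)·125/8 + 4/9·1 = 1/4 ✓
b·(c∘Ac): (-2/153)·85/16 + 4/9·7/16 = 1/8 ✓
b·Ac²: (-2/153)·(-17/24) + 4/9·1/6 = 1/12 ✓
b·A²c: 4/9·3/32 = 1/24 ✓; 4 stages ⇒ order 4.

4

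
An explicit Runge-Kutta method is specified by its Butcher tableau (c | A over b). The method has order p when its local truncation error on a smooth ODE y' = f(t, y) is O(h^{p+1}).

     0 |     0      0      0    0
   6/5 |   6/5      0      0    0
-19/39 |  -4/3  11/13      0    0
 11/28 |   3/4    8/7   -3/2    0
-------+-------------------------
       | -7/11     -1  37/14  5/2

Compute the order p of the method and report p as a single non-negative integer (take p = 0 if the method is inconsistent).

0

b = (-7/11, -1, 37/14, 5/2)
c = (0, 6/5, -19/39, 11/28)
Ac = (0, 0, 66/65, 1913/910)
Σ b_i: (-7/11)·1 + (-1)·1 + 37/14·1 + 5/2·1 = 270/77 ≠ 1 ⇒ order 0.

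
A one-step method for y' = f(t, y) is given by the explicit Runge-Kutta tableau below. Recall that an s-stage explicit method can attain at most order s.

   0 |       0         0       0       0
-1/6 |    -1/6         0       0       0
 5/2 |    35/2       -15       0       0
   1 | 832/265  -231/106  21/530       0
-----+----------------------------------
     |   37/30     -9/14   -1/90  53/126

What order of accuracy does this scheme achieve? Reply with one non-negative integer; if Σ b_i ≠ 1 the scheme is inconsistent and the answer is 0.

4

b = (37/30, -9/14, -1/90, 53/126)
c = (0, -1/6, 5/2, 1)
Ac = (0, 0, 5/2, 49/106)
Σ b_i: 37/30·1 + (-9/14)·1 + (-1/90)·1 + 53/126·1 = 1 ✓
b·c: (-9/14)·(-1/6) + (-1/90)·5/2 + 53/126·1 = 1/2 ✓
b·c²: (-9/14)·1/36 + (-1/90)·25/4 + 53/126·1 = 1/3 ✓
b·Ac: (-1/90)·5/2 + 53/126·49/106 = 1/6 ✓
b·c³: (-9/14)·(-1/216) + (-1/90)·125/8 + 53/126·1 = 1/4 ✓
b·(c∘Ac): (-1/90)·25/4 + 53/126·49/106 = 1/8 ✓
b·Ac²: (-1/90)·(-5/12) + 53/126·119/636 = 1/12 ✓
b·A²c: 53/126·21/212 = 1/24 ✓; 4 stages ⇒ order 4.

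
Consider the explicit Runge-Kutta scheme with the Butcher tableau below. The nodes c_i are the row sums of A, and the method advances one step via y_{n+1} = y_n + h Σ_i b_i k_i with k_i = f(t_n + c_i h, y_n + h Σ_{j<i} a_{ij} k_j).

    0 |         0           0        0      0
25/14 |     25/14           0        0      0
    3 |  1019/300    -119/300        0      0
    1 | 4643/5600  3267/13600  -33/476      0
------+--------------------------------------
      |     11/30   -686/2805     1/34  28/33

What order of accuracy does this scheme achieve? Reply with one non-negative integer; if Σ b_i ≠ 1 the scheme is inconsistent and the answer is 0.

4

b = (11/30, -686/2805, 1/34, 28/33)
c = (0, 25/14, 3, 1)
Ac = (0, 0, -17/24, 99/448)
Σ b_i: 11/30·1 + (-686/2805)·1 + 1/34·1 + 28/33·1 = 1 ✓
b·c: (-686/2805)·25/14 + 1/34·3 + 28/33·1 = 1/2 ✓
b·c²: (-686/2805)·625/196 + 1/34·9 + 28/33·1 = 1/3 ✓
b·Ac: 1/34·(-17/24) + 28/33·99/448 = 1/6 ✓
b·c³: (-686/2805)·15625/2744 + 1/34·27 + 28/33·1 = 1/4 ✓
b·(c∘Ac): 1/34·(-17/8) + 28/33·99/448 = 1/8 ✓
b·Ac²: 1/34·(-425/336) + 28/33·891/6272 = 1/12 ✓
b·A²c: 28/33·11/224 = 1/24 ✓; 4 stages ⇒ order 4.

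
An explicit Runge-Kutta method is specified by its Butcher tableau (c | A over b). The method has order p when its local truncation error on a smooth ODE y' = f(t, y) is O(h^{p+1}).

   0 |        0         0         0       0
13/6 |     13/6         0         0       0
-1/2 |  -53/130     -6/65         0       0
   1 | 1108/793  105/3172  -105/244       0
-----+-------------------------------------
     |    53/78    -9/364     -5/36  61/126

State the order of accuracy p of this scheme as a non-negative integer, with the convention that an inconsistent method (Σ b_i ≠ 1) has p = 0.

b = (53/78, -9/364, -5/36, 61/126)
c = (0, 13/6, -1/2, 1)
Ac = (0, 0, -1/5, 35/122)
Σ b_i: 53/78·1 + (-9/364)·1 + (-5/36)·1 + 61/126·1 = 1 ✓
b·c: (-9/364)·13/6 + (-5/36)·(-1/2) + 61/126·1 = 1/2 ✓
b·c²: (-9/364)·169/36 + (-5/36)·1/4 + 61/126·1 = 1/3 ✓
b·Ac: (-5/36)·(-1/5) + 61/126·35/122 = 1/6 ✓
b·c³: (-9/364)·2197/216 + (-5/36)·(-1/8) + 61/126·1 = 1/4 ✓
b·(c∘Ac): (-5/36)·1/10 + 61/126·35/122 = 1/8 ✓
b·Ac²: (-5/36)·(-13/30) + 61/126·35/732 = 1/12 ✓
b·A²c: 61/126·21/244 = 1/24 ✓; 4 stages ⇒ order 4.

4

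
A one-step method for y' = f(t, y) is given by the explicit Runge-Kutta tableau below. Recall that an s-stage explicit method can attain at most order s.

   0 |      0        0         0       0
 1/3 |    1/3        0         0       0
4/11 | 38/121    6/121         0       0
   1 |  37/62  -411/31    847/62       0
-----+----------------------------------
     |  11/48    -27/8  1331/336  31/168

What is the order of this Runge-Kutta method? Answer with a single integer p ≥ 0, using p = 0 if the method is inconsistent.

b = (11/48, -27/8, 1331/336, 31/168)
c = (0, 1/3, 4/11, 1)
Ac = (0, 0, 2/121, 17/31)
Σ b_i: 11/48·1 + (-27/8)·1 + 1331/336·1 + 31/168·1 = 1 ✓
b·c: (-27/8)·1/3 + 1331/336·4/11 + 31/168·1 = 1/2 ✓
b·c²: (-27/8)·1/9 + 1331/336·16/121 + 31/168·1 = 1/3 ✓
b·Ac: 1331/336·2/121 + 31/168·17/31 = 1/6 ✓
b·c³: (-27/8)·1/27 + 1331/336·64/1331 + 31/168·1 = 1/4 ✓
b·(c∘Ac): 1331/336·8/1331 + 31/168·17/31 = 1/8 ✓
b·Ac²: 1331/336·2/363 + 31/168·1/3 = 1/12 ✓
b·A²c: 31/168·7/31 = 1/24 ✓; 4 stages ⇒ order 4.

4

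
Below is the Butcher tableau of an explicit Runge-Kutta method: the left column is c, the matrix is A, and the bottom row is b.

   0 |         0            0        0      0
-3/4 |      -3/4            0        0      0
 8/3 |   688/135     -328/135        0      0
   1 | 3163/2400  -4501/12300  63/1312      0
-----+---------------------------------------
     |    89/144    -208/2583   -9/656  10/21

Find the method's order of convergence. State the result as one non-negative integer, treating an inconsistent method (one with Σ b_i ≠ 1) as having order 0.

b = (89/144, -208/2583, -9/656, 10/21)
c = (0, -3/4, 8/3, 1)
Ac = (0, 0, 82/45, 161/400)
Σ b_i: 89/144·1 + (-208/2583)·1 + (-9/656)·1 + 10/21·1 = 1 ✓
b·c: (-208/2583)·(-3/4) + (-9/656)·8/3 + 10/21·1 = 1/2 ✓
b·c²: (-208/2583)·9/16 + (-9/656)·64/9 + 10/21·1 = 1/3 ✓
b·Ac: (-9/656)·82/45 + 10/21·161/400 = 1/6 ✓
b·c³: (-208/2583)·(-27/64) + (-9/656)·512/27 + 10/21·1 = 1/4 ✓
b·(c∘Ac): (-9/656)·656/135 + 10/21·161/400 = 1/8 ✓
b·Ac²: (-9/656)·(-41/30) + 10/21·217/1600 = 1/12 ✓
b·A²c: 10/21·7/80 = 1/24 ✓; 4 stages ⇒ order 4.

4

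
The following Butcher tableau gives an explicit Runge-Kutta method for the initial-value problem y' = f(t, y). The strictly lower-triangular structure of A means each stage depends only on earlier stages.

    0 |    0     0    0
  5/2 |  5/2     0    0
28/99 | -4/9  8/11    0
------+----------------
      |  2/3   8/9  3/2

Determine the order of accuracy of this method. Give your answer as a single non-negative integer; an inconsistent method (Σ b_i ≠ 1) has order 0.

0

b = (2/3, 8/9, 3/2)
c = (0, 5/2, 28/99)
Ac = (0, 0, 20/11)
Σ b_i: 2/3·1 + 8/9·1 + 3/2·1 = 55/18 ≠ 1 ⇒ order 0.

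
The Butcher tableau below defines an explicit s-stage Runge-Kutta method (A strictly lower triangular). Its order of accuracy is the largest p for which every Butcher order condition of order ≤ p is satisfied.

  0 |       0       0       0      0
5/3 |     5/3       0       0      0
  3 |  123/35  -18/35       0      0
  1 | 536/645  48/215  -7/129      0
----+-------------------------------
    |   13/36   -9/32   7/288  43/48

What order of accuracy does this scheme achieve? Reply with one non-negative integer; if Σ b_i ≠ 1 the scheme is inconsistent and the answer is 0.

4

b = (13/36, -9/32, 7/288, 43/48)
c = (0, 5/3, 3, 1)
Ac = (0, 0, -6/7, 9/43)
Σ b_i: 13/36·1 + (-9/32)·1 + 7/288·1 + 43/48·1 = 1 ✓
b·c: (-9/32)·5/3 + 7/288·3 + 43/48·1 = 1/2 ✓
b·c²: (-9/32)·25/9 + 7/288·9 + 43/48·1 = 1/3 ✓
b·Ac: 7/288·(-6/7) + 43/48·9/43 = 1/6 ✓
b·c³: (-9/32)·125/27 + 7/288·27 + 43/48·1 = 1/4 ✓
b·(c∘Ac): 7/288·(-18/7) + 43/48·9/43 = 1/8 ✓
b·Ac²: 7/288·(-10/7) + 43/48·17/129 = 1/12 ✓
b·A²c: 43/48·2/43 = 1/24 ✓; 4 stages ⇒ order 4.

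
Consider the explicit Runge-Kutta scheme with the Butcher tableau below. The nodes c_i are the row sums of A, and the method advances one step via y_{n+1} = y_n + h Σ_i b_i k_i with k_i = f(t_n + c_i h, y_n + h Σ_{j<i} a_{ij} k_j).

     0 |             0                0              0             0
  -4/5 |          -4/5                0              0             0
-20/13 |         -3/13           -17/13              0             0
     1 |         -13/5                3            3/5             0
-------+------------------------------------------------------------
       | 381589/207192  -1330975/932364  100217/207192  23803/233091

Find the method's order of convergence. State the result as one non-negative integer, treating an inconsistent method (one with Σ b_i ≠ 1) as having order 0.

b = (381589/207192, -1330975/932364, 100217/207192, 23803/233091)
c = (0, -4/5, -20/13, 1)
Ac = (0, 0, 68/65, -216/65)
Σ b_i: 381589/207192·1 + (-1330975/932364)·1 + 100217/207192·1 + 23803/233091·1 = 1 ✓
b·c: (-1330975/932364)·(-4/5) + 100217/207192·(-20/13) + 23803/233091·1 = 1/2 ✓
b·c²: (-1330975/932364)·16/25 + 100217/207192·400/169 + 23803/233091·1 = 1/3 ✓
b·Ac: 100217/207192·68/65 + 23803/233091·(-216/65) = 1/6 ✓
b·c³: (-1330975/932364)·(-64/125) + 100217/207192·(-8000/2197) + 23803/233091·1 = -1562677/1683435 ≠ 1/4 ⇒ order 3.
b·(c∘Ac): 100217/207192·(-272/169) + 23803/233091·(-216/65) = -144754/129495 ≠ 1/8
b·Ac²: 100217/207192·(-272/325) + 23803/233091·14112/4225 = -35758/561145 ≠ 1/12
b·A²c: 23803/233091·204/325 = 124508/1942425 ≠ 1/24

3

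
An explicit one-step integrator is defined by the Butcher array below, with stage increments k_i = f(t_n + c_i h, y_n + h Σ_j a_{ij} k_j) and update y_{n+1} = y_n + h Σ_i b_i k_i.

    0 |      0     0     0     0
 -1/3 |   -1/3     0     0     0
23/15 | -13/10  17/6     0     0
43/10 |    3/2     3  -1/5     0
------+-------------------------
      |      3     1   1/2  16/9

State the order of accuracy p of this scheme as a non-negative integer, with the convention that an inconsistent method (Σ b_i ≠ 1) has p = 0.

0

b = (3, 1, 1/2, 16/9)
c = (0, -1/3, 23/15, 43/10)
Ac = (0, 0, -17/18, -98/75)
Σ b_i: 3·1 + 1·1 + 1/2·1 + 16/9·1 = 113/18 ≠ 1 ⇒ order 0.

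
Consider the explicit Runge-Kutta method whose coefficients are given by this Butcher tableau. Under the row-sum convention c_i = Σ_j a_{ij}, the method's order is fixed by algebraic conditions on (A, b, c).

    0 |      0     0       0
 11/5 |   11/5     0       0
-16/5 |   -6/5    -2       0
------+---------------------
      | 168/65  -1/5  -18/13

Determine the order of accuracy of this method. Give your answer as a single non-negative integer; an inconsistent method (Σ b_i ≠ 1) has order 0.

1

b = (168/65, -1/5, -18/13)
c = (0, 11/5, -16/5)
Ac = (0, 0, -22/5)
Σ b_i: 168/65·1 + (-1/5)·1 + (-18/13)·1 = 1 ✓
b·c: (-1/5)·11/5 + (-18/13)·(-16/5) = 1297/325 ≠ 1/2 ⇒ order 1.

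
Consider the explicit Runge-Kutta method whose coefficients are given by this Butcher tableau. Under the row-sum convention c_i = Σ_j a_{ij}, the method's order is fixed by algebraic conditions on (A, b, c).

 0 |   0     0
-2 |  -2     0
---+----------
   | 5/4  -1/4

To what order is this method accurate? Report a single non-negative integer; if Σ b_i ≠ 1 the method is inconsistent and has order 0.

b = (5/4, -1/4)
c = (0, -2)
Σ b_i: 5/4·1 + (-1/4)·1 = 1 ✓
b·c: (-1/4)·(-2) = 1/2 ✓; 2 stages ⇒ order 2.

2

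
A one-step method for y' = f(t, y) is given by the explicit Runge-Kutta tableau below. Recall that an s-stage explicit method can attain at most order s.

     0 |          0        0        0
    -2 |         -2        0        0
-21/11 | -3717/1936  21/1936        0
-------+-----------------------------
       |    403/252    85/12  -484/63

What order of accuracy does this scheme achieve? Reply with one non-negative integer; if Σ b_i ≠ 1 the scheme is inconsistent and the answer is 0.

b = (403/252, 85/12, -484/63)
c = (0, -2, -21/11)
Ac = (0, 0, -21/968)
Σ b_i: 403/252·1 + 85/12·1 + (-484/63)·1 = 1 ✓
b·c: 85/12·(-2) + (-484/63)·(-21/11) = 1/2 ✓
b·c²: 85/12·4 + (-484/63)·441/121 = 1/3 ✓
b·Ac: (-484/63)·(-21/968) = 1/6 ✓; 3 stages ⇒ order 3.

3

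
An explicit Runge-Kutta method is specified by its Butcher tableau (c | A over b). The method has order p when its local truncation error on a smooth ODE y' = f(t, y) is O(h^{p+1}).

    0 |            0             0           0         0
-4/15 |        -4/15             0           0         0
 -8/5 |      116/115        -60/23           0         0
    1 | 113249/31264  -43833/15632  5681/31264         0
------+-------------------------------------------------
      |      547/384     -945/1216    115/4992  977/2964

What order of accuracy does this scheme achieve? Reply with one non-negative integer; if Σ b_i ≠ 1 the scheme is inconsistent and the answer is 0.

b = (547/384, -945/1216, 115/4992, 977/2964)
c = (0, -4/15, -8/5, 1)
Ac = (0, 0, 16/23, 893/1954)
Σ b_i: 547/384·1 + (-945/1216)·1 + 115/4992·1 + 977/2964·1 = 1 ✓
b·c: (-945/1216)·(-4/15) + 115/4992·(-8/5) + 977/2964·1 = 1/2 ✓
b·c²: (-945/1216)·16/225 + 115/4992·64/25 + 977/2964·1 = 1/3 ✓
b·Ac: 115/4992·16/23 + 977/2964·893/1954 = 1/6 ✓
b·c³: (-945/1216)·(-64/3375) + 115/4992·(-512/125) + 977/2964·1 = 1/4 ✓
b·(c∘Ac): 115/4992·(-128/115) + 977/2964·893/1954 = 1/8 ✓
b·Ac²: 115/4992·(-64/345) + 977/2964·779/2931 = 1/12 ✓
b·A²c: 977/2964·247/1954 = 1/24 ✓; 4 stages ⇒ order 4.

4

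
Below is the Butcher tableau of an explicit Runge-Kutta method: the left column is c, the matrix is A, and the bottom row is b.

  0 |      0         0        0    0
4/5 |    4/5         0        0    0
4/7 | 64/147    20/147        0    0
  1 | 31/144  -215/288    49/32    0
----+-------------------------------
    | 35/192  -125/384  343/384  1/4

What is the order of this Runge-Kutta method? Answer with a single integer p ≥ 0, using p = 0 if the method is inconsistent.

b = (35/192, -125/384, 343/384, 1/4)
c = (0, 4/5, 4/7, 1)
Ac = (0, 0, 16/147, 5/18)
Σ b_i: 35/192·1 + (-125/384)·1 + 343/384·1 + 1/4·1 = 1 ✓
b·c: (-125/384)·4/5 + 343/384·4/7 + 1/4·1 = 1/2 ✓
b·c²: (-125/384)·16/25 + 343/384·16/49 + 1/4·1 = 1/3 ✓
b·Ac: 343/384·16/147 + 1/4·5/18 = 1/6 ✓
b·c³: (-125/384)·64/125 + 343/384·64/343 + 1/4·1 = 1/4 ✓
b·(c∘Ac): 343/384·64/1029 + 1/4·5/18 = 1/8 ✓
b·Ac²: 343/384·64/735 + 1/4·1/45 = 1/12 ✓
b·A²c: 1/4·1/6 = 1/24 ✓; 4 stages ⇒ order 4.

4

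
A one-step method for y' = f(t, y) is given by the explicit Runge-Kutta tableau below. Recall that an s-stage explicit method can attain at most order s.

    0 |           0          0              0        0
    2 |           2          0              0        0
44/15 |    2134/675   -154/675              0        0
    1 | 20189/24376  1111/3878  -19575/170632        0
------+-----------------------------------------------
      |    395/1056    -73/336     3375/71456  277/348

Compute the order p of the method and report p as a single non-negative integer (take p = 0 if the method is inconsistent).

b = (395/1056, -73/336, 3375/71456, 277/348)
c = (0, 2, 44/15, 1)
Ac = (0, 0, -308/675, 131/554)
Σ b_i: 395/1056·1 + (-73/336)·1 + 3375/71456·1 + 277/348·1 = 1 ✓
b·c: (-73/336)·2 + 3375/71456·44/15 + 277/348·1 = 1/2 ✓
b·c²: (-73/336)·4 + 3375/71456·1936/225 + 277/348·1 = 1/3 ✓
b·Ac: 3375/71456·(-308/675) + 277/348·131/554 = 1/6 ✓
b·c³: (-73/336)·8 + 3375/71456·85184/3375 + 277/348·1 = 1/4 ✓
b·(c∘Ac): 3375/71456·(-13552/10125) + 277/348·131/554 = 1/8 ✓
b·Ac²: 3375/71456·(-616/675) + 277/348·44/277 = 1/12 ✓
b·A²c: 277/348·29/554 = 1/24 ✓; 4 stages ⇒ order 4.

4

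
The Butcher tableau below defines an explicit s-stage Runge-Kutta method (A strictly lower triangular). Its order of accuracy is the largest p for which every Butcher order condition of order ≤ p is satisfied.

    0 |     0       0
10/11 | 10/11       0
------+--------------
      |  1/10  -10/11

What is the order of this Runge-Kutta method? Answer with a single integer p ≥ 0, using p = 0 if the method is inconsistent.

0

b = (1/10, -10/11)
c = (0, 10/11)
Σ b_i: 1/10·1 + (-10/11)·1 = -89/110 ≠ 1 ⇒ order 0.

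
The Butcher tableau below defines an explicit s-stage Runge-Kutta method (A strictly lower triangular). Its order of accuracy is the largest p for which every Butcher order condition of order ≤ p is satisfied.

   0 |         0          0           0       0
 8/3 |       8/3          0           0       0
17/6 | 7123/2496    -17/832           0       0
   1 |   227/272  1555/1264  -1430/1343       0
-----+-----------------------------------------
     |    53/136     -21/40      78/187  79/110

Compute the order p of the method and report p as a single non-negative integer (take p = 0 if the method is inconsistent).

b = (53/136, -21/40, 78/187, 79/110)
c = (0, 8/3, 17/6, 1)
Ac = (0, 0, -17/312, 125/474)
Σ b_i: 53/136·1 + (-21/40)·1 + 78/187·1 + 79/110·1 = 1 ✓
b·c: (-21/40)·8/3 + 78/187·17/6 + 79/110·1 = 1/2 ✓
b·c²: (-21/40)·64/9 + 78/187·289/36 + 79/110·1 = 1/3 ✓
b·Ac: 78/187·(-17/312) + 79/110·125/474 = 1/6 ✓
b·c³: (-21/40)·512/27 + 78/187·4913/216 + 79/110·1 = 1/4 ✓
b·(c∘Ac): 78/187·(-289/1872) + 79/110·125/474 = 1/8 ✓
b·Ac²: 78/187·(-17/117) + 79/110·95/474 = 1/12 ✓
b·A²c: 79/110·55/948 = 1/24 ✓; 4 stages ⇒ order 4.

4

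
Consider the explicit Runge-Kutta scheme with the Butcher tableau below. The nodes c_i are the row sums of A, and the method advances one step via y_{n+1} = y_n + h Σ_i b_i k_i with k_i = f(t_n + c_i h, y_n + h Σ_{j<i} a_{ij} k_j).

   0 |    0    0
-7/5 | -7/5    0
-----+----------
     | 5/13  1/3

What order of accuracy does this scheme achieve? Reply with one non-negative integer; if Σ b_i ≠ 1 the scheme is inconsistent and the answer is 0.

0

b = (5/13, 1/3)
c = (0, -7/5)
Σ b_i: 5/13·1 + 1/3·1 = 28/39 ≠ 1 ⇒ order 0.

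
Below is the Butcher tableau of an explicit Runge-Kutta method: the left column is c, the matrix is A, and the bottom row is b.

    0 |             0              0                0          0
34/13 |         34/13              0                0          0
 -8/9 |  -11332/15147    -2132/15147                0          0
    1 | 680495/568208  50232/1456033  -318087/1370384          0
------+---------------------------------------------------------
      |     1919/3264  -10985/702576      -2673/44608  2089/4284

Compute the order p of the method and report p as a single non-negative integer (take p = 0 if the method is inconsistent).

b = (1919/3264, -10985/702576, -2673/44608, 2089/4284)
c = (0, 34/13, -8/9, 1)
Ac = (0, 0, -328/891, 1239/4178)
Σ b_i: 1919/3264·1 + (-10985/702576)·1 + (-2673/44608)·1 + 2089/4284·1 = 1 ✓
b·c: (-10985/702576)·34/13 + (-2673/44608)·(-8/9) + 2089/4284·1 = 1/2 ✓
b·c²: (-10985/702576)·1156/169 + (-2673/44608)·64/81 + 2089/4284·1 = 1/3 ✓
b·Ac: (-2673/44608)·(-328/891) + 2089/4284·1239/4178 = 1/6 ✓
b·c³: (-10985/702576)·39304/2197 + (-2673/44608)·(-512/729) + 2089/4284·1 = 1/4 ✓
b·(c∘Ac): (-2673/44608)·2624/8019 + 2089/4284·1239/4178 = 1/8 ✓
b·Ac²: (-2673/44608)·(-11152/11583) + 2089/4284·1428/27157 = 1/12 ✓
b·A²c: 2089/4284·357/4178 = 1/24 ✓; 4 stages ⇒ order 4.

4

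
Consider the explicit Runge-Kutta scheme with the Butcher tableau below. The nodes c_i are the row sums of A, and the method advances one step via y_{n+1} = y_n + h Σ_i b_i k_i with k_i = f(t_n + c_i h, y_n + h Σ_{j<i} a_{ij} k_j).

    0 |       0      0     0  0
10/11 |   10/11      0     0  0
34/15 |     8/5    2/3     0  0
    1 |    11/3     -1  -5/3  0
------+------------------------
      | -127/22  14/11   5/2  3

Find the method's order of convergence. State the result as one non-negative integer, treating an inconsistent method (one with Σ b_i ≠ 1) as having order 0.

1

b = (-127/22, 14/11, 5/2, 3)
c = (0, 10/11, 34/15, 1)
Ac = (0, 0, 20/33, -464/99)
Σ b_i: (-127/22)·1 + 14/11·1 + 5/2·1 + 3·1 = 1 ✓
b·c: 14/11·10/11 + 5/2·34/15 + 3·1 = 3566/363 ≠ 1/2 ⇒ order 1.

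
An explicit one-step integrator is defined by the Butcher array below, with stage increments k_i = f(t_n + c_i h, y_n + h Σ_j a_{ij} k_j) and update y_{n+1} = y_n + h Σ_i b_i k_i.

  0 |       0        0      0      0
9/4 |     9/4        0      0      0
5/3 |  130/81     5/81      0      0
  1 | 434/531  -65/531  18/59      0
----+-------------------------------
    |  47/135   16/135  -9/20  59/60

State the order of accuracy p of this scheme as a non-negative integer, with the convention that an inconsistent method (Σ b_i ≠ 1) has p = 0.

b = (47/135, 16/135, -9/20, 59/60)
c = (0, 9/4, 5/3, 1)
Ac = (0, 0, 5/36, 55/236)
Σ b_i: 47/135·1 + 16/135·1 + (-9/20)·1 + 59/60·1 = 1 ✓
b·c: 16/135·9/4 + (-9/20)·5/3 + 59/60·1 = 1/2 ✓
b·c²: 16/135·81/16 + (-9/20)·25/9 + 59/60·1 = 1/3 ✓
b·Ac: (-9/20)·5/36 + 59/60·55/236 = 1/6 ✓
b·c³: 16/135·729/64 + (-9/20)·125/27 + 59/60·1 = 1/4 ✓
b·(c∘Ac): (-9/20)·25/108 + 59/60·55/236 = 1/8 ✓
b·Ac²: (-9/20)·5/16 + 59/60·215/944 = 1/12 ✓
b·A²c: 59/60·5/118 = 1/24 ✓; 4 stages ⇒ order 4.

4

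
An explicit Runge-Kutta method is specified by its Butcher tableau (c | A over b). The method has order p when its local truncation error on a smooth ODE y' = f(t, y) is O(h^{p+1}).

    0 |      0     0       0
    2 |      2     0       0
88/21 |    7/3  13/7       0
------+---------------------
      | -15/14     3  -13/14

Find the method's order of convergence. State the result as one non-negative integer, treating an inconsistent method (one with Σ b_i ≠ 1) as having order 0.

b = (-15/14, 3, -13/14)
c = (0, 2, 88/21)
Ac = (0, 0, 26/7)
Σ b_i: (-15/14)·1 + 3·1 + (-13/14)·1 = 1 ✓
b·c: 3·2 + (-13/14)·88/21 = 310/147 ≠ 1/2 ⇒ order 1.

1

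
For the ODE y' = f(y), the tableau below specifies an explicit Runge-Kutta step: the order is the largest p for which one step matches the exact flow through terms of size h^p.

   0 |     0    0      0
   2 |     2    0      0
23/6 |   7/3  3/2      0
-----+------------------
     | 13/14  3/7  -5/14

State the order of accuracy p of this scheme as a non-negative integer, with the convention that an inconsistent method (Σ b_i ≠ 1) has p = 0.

1

b = (13/14, 3/7, -5/14)
c = (0, 2, 23/6)
Ac = (0, 0, 3)
Σ b_i: 13/14·1 + 3/7·1 + (-5/14)·1 = 1 ✓
b·c: 3/7·2 + (-5/14)·23/6 = -43/84 ≠ 1/2 ⇒ order 1.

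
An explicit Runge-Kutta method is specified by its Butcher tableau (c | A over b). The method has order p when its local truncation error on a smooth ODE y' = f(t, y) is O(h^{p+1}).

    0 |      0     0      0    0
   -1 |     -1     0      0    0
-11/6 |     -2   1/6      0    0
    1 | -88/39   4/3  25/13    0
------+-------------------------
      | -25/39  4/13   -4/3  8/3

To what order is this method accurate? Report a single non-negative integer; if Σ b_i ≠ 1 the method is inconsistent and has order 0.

b = (-25/39, 4/13, -4/3, 8/3)
c = (0, -1, -11/6, 1)
Ac = (0, 0, -1/6, -379/78)
Σ b_i: (-25/39)·1 + 4/13·1 + (-4/3)·1 + 8/3·1 = 1 ✓
b·c: 4/13·(-1) + (-4/3)·(-11/6) + 8/3·1 = 562/117 ≠ 1/2 ⇒ order 1.

1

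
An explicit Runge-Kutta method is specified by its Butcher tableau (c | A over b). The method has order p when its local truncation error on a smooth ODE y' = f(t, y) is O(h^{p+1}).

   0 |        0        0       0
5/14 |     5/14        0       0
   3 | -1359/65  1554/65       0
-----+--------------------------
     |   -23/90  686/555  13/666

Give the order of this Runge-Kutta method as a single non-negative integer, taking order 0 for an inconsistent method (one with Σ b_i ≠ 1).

b = (-23/90, 686/555, 13/666)
c = (0, 5/14, 3)
Ac = (0, 0, 111/13)
Σ b_i: (-23/90)·1 + 686/555·1 + 13/666·1 = 1 ✓
b·c: 686/555·5/14 + 13/666·3 = 1/2 ✓
b·c²: 686/555·25/196 + 13/666·9 = 1/3 ✓
b·Ac: 13/666·111/13 = 1/6 ✓; 3 stages ⇒ order 3.

3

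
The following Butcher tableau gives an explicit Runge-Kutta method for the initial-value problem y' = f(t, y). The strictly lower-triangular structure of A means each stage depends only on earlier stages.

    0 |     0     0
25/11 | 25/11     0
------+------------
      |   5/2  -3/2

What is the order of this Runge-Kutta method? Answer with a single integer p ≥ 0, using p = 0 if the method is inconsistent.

b = (5/2, -3/2)
c = (0, 25/11)
Σ b_i: 5/2·1 + (-3/2)·1 = 1 ✓
b·c: (-3/2)·25/11 = -75/22 ≠ 1/2 ⇒ order 1.

1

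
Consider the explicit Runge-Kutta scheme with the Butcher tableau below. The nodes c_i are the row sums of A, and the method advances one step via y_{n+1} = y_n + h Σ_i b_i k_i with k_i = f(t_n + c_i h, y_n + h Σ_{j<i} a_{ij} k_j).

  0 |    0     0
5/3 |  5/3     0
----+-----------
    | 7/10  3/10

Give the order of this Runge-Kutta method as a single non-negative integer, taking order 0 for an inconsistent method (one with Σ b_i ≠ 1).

2

b = (7/10, 3/10)
c = (0, 5/3)
Σ b_i: 7/10·1 + 3/10·1 = 1 ✓
b·c: 3/10·5/3 = 1/2 ✓; 2 stages ⇒ order 2.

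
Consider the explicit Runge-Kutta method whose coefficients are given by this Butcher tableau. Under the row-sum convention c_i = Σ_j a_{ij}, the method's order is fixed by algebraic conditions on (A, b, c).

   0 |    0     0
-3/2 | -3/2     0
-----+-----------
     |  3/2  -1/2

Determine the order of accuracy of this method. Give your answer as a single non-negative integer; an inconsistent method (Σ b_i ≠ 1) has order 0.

b = (3/2, -1/2)
c = (0, -3/2)
Σ b_i: 3/2·1 + (-1/2)·1 = 1 ✓
b·c: (-1/2)·(-3/2) = 3/4 ≠ 1/2 ⇒ order 1.

1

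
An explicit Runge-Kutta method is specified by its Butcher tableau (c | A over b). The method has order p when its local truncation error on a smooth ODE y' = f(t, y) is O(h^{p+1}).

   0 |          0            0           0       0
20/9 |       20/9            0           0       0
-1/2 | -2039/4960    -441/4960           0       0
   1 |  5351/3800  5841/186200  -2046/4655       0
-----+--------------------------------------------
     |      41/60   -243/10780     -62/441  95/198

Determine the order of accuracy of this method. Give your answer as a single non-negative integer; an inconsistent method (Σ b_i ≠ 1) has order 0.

4

b = (41/60, -243/10780, -62/441, 95/198)
c = (0, 20/9, -1/2, 1)
Ac = (0, 0, -49/248, 11/38)
Σ b_i: 41/60·1 + (-243/10780)·1 + (-62/441)·1 + 95/198·1 = 1 ✓
b·c: (-243/10780)·20/9 + (-62/441)·(-1/2) + 95/198·1 = 1/2 ✓
b·c²: (-243/10780)·400/81 + (-62/441)·1/4 + 95/198·1 = 1/3 ✓
b·Ac: (-62/441)·(-49/248) + 95/198·11/38 = 1/6 ✓
b·c³: (-243/10780)·8000/729 + (-62/441)·(-1/8) + 95/198·1 = 1/4 ✓
b·(c∘Ac): (-62/441)·49/496 + 95/198·11/38 = 1/8 ✓
b·Ac²: (-62/441)·(-245/558) + 95/198·77/1710 = 1/12 ✓
b·A²c: 95/198·33/380 = 1/24 ✓; 4 stages ⇒ order 4.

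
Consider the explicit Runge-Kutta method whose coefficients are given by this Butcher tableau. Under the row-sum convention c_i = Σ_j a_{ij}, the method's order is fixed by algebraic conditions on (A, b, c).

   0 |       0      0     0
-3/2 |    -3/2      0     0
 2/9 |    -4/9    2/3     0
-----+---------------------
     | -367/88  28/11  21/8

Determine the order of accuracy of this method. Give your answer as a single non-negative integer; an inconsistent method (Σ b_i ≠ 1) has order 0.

1

b = (-367/88, 28/11, 21/8)
c = (0, -3/2, 2/9)
Ac = (0, 0, -1)
Σ b_i: (-367/88)·1 + 28/11·1 + 21/8·1 = 1 ✓
b·c: 28/11·(-3/2) + 21/8·2/9 = -427/132 ≠ 1/2 ⇒ order 1.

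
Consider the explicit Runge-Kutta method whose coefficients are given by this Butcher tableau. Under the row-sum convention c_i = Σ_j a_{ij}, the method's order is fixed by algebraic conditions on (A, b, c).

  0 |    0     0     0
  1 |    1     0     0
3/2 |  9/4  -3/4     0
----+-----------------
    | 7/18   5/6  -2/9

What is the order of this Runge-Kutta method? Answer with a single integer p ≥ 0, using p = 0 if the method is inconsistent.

b = (7/18, 5/6, -2/9)
c = (0, 1, 3/2)
Ac = (0, 0, -3/4)
Σ b_i: 7/18·1 + 5/6·1 + (-2/9)·1 = 1 ✓
b·c: 5/6·1 + (-2/9)·3/2 = 1/2 ✓
b·c²: 5/6·1 + (-2/9)·9/4 = 1/3 ✓
b·Ac: (-2/9)·(-3/4) = 1/6 ✓; 3 stages ⇒ order 3.

3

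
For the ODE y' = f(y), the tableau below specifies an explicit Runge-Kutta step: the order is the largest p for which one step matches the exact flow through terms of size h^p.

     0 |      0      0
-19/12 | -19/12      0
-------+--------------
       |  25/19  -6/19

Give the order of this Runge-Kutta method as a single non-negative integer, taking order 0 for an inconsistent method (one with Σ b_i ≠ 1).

2

b = (25/19, -6/19)
c = (0, -19/12)
Σ b_i: 25/19·1 + (-6/19)·1 = 1 ✓
b·c: (-6/19)·(-19/12) = 1/2 ✓; 2 stages ⇒ order 2.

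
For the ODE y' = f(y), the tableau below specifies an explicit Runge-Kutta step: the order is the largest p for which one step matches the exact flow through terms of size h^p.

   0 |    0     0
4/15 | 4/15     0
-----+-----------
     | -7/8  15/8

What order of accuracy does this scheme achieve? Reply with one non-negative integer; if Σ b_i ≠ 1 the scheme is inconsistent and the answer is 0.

b = (-7/8, 15/8)
c = (0, 4/15)
Σ b_i: (-7/8)·1 + 15/8·1 = 1 ✓
b·c: 15/8·4/15 = 1/2 ✓; 2 stages ⇒ order 2.

2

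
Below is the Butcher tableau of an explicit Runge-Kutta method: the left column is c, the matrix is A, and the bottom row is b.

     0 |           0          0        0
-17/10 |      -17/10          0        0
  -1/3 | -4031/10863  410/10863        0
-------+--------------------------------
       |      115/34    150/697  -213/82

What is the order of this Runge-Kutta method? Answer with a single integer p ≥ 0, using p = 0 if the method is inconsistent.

b = (115/34, 150/697, -213/82)
c = (0, -17/10, -1/3)
Ac = (0, 0, -41/639)
Σ b_i: 115/34·1 + 150/697·1 + (-213/82)·1 = 1 ✓
b·c: 150/697·(-17/10) + (-213/82)·(-1/3) = 1/2 ✓
b·c²: 150/697·289/100 + (-213/82)·1/9 = 1/3 ✓
b·Ac: (-213/82)·(-41/639) = 1/6 ✓; 3 stages ⇒ order 3.

3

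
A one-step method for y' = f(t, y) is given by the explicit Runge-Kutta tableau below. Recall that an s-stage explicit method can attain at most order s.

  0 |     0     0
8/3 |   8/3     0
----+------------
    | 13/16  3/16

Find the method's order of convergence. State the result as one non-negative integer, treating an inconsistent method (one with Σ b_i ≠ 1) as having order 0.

2

b = (13/16, 3/16)
c = (0, 8/3)
Σ b_i: 13/16·1 + 3/16·1 = 1 ✓
b·c: 3/16·8/3 = 1/2 ✓; 2 stages ⇒ order 2.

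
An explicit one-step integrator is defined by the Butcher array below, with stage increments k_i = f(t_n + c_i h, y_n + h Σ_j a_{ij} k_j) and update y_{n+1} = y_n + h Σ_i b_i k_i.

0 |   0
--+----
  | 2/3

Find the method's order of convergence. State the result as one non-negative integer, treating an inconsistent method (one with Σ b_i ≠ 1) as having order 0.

0

b = (2/3)
c = (0)
Σ b_i: 2/3·1 = 2/3 ≠ 1 ⇒ order 0.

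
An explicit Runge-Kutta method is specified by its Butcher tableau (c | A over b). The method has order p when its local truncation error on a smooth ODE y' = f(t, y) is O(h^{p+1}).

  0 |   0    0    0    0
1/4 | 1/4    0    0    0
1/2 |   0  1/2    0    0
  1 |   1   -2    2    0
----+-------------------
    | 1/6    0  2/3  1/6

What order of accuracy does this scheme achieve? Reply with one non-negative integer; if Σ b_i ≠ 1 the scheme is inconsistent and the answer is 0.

b = (1/6, 0, 2/3, 1/6)
c = (0, 1/4, 1/2, 1)
Ac = (0, 0, 1/8, 1/2)
Σ b_i: 1/6·1 + 2/3·1 + 1/6·1 = 1 ✓
b·c: 2/3·1/2 + 1/6·1 = 1/2 ✓
b·c²: 2/3·1/4 + 1/6·1 = 1/3 ✓
b·Ac: 2/3·1/8 + 1/6·1/2 = 1/6 ✓
b·c³: 2/3·1/8 + 1/6·1 = 1/4 ✓
b·(c∘Ac): 2/3·1/16 + 1/6·1/2 = 1/8 ✓
b·Ac²: 2/3·1/32 + 1/6·3/8 = 1/12 ✓
b·A²c: 1/6·1/4 = 1/24 ✓; 4 stages ⇒ order 4.

4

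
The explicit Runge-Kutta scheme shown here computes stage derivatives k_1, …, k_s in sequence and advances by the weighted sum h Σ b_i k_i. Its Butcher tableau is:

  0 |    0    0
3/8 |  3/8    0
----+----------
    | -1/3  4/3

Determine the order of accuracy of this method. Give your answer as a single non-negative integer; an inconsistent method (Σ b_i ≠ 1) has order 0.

2

b = (-1/3, 4/3)
c = (0, 3/8)
Σ b_i: (-1/3)·1 + 4/3·1 = 1 ✓
b·c: 4/3·3/8 = 1/2 ✓; 2 stages ⇒ order 2.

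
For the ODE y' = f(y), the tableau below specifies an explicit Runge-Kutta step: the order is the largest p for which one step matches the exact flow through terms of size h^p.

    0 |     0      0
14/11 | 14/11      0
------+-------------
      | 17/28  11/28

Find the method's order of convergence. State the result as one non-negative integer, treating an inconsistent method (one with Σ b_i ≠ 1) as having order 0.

b = (17/28, 11/28)
c = (0, 14/11)
Σ b_i: 17/28·1 + 11/28·1 = 1 ✓
b·c: 11/28·14/11 = 1/2 ✓; 2 stages ⇒ order 2.

2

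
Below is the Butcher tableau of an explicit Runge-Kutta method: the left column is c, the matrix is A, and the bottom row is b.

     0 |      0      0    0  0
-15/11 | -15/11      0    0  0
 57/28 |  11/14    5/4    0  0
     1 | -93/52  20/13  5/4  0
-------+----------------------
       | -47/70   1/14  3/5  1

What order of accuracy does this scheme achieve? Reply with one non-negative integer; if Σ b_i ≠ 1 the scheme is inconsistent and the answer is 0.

1

b = (-47/70, 1/14, 3/5, 1)
c = (0, -15/11, 57/28, 1)
Ac = (0, 0, -75/44, 7155/16016)
Σ b_i: (-47/70)·1 + 1/14·1 + 3/5·1 + 1·1 = 1 ✓
b·c: 1/14·(-15/11) + 3/5·57/28 + 1·1 = 3271/1540 ≠ 1/2 ⇒ order 1.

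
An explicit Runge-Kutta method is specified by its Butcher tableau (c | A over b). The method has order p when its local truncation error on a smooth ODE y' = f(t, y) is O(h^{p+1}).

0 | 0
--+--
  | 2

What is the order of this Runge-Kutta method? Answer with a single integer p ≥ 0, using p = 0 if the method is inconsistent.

0

b = (2)
c = (0)
Σ b_i: 2·1 = 2 ≠ 1 ⇒ order 0.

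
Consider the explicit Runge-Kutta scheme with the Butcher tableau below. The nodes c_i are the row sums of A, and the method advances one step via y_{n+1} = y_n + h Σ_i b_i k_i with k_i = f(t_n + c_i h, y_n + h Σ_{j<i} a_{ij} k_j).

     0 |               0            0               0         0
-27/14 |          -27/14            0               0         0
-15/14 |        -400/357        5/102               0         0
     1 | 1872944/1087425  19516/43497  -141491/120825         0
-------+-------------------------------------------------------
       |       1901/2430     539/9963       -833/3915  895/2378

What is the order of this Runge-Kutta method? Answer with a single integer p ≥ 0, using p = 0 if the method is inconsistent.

b = (1901/2430, 539/9963, -833/3915, 895/2378)
c = (0, -27/14, -15/14, 1)
Ac = (0, 0, -45/476, 697/1790)
Σ b_i: 1901/2430·1 + 539/9963·1 + (-833/3915)·1 + 895/2378·1 = 1 ✓
b·c: 539/9963·(-27/14) + (-833/3915)·(-15/14) + 895/2378·1 = 1/2 ✓
b·c²: 539/9963·729/196 + (-833/3915)·225/196 + 895/2378·1 = 1/3 ✓
b·Ac: (-833/3915)·(-45/476) + 895/2378·697/1790 = 1/6 ✓
b·c³: 539/9963·(-19683/2744) + (-833/3915)·(-3375/2744) + 895/2378·1 = 1/4 ✓
b·(c∘Ac): (-833/3915)·675/6664 + 895/2378·697/1790 = 1/8 ✓
b·Ac²: (-833/3915)·1215/6664 + 895/2378·697/2148 = 1/12 ✓
b·A²c: 895/2378·1189/10740 = 1/24 ✓; 4 stages ⇒ order 4.

4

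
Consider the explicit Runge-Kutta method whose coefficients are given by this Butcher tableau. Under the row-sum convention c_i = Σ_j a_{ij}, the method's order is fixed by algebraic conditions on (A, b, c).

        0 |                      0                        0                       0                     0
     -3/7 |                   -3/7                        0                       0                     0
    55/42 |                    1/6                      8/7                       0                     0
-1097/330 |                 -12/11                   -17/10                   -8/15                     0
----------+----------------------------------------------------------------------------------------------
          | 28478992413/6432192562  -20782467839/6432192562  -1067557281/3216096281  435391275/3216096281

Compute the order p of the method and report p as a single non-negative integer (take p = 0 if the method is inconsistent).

b = (28478992413/6432192562, -20782467839/6432192562, -1067557281/3216096281, 435391275/3216096281)
c = (0, -3/7, 55/42, -1097/330)
Ac = (0, 0, -24/49, 19/630)
Σ b_i: 28478992413/6432192562·1 + (-20782467839/6432192562)·1 + (-1067557281/3216096281)·1 + 435391275/3216096281·1 = 1 ✓
b·c: (-20782467839/6432192562)·(-3/7) + (-1067557281/3216096281)·55/42 + 435391275/3216096281·(-1097/330) = 1/2 ✓
b·c²: (-20782467839/6432192562)·9/49 + (-1067557281/3216096281)·3025/1764 + 435391275/3216096281·1203409/108900 = 1/3 ✓
b·Ac: (-1067557281/3216096281)·(-24/49) + 435391275/3216096281·19/630 = 1/6 ✓
b·c³: (-20782467839/6432192562)·(-27/343) + (-1067557281/3216096281)·166375/74088 + 435391275/3216096281·(-1320139673/35937000) = -1704971884181117/312025661182620 ≠ 1/4 ⇒ order 3.
b·(c∘Ac): (-1067557281/3216096281)·(-220/343) + 435391275/3216096281·(-20843/207900) = 1130865994313/5673193839684 ≠ 1/8
b·Ac²: (-1067557281/3216096281)·72/343 + 435391275/3216096281·(-16231/13230) = -668772990803/2836596919842 ≠ 1/12
b·A²c: 435391275/3216096281·64/245 = 5573008320/157588717769 ≠ 1/24

3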